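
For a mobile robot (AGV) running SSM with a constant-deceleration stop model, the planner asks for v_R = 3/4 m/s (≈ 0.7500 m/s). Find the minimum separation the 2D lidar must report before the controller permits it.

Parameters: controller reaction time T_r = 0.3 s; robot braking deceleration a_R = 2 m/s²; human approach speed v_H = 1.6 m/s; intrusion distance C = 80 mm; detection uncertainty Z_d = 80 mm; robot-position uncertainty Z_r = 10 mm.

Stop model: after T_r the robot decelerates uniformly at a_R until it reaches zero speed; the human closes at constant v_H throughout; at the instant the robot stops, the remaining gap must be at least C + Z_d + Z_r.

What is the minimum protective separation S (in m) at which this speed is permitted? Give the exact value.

S_min = 517/320 m = 1.6156 m

braking lasts T_s = (3/4)/2 = 0.3750 s
robot covers v_R·T_r = 0.7500·0.3000 = 0.2250 m before braking
braking distance = 0.7500²/(2·2.0000) = 0.1406 m
human over T_r+T_s: 1.6000·(0.3000+0.3750) = 1.0800 m
margins: 0.0800+0.0800+0.0100 = 0.1700 m
S_min ≈ 0.2250+0.1406+1.0800+0.1700  ⇒  S_min = 517/320 m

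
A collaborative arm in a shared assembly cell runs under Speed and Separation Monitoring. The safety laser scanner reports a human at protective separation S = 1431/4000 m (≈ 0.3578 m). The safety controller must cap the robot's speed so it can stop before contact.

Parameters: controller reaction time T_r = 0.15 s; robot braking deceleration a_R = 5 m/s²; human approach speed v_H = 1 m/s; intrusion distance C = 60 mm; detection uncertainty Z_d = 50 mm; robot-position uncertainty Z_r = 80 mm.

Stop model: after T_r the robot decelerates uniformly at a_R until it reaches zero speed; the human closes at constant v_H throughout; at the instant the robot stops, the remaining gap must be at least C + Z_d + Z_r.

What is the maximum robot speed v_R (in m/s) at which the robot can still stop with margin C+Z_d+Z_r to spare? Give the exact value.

quadratic (1/10)·v² + (7/20)·v + (-71/4000) = 0
  disc = (7/20)² − 4·(1/10)·(-71/4000) = 81/625 ; √disc = 9/25
  v_R = (−(7/20) + 9/25) / (2·(1/10)) = 1/20 m/s
check:
stop time T_s = (1/20)/5 = 0.0100 s
robot covers v_R·T_r = 0.0500·0.1500 = 0.0075 m before braking
robot under decel: 0.0500²/(2·5.0000) = 0.0003 m
person approaches 1.0000·(0.1500+0.0100) = 0.1600 m
C+Z_d+Z_r = 0.0600+0.0500+0.0800 = 0.1900 m
sum ≈ 0.0075+0.0003+0.1600+0.1900 ≈ 0.3578 m = S ✓

v_R_max = 1/20 m/s = 0.0500 m/s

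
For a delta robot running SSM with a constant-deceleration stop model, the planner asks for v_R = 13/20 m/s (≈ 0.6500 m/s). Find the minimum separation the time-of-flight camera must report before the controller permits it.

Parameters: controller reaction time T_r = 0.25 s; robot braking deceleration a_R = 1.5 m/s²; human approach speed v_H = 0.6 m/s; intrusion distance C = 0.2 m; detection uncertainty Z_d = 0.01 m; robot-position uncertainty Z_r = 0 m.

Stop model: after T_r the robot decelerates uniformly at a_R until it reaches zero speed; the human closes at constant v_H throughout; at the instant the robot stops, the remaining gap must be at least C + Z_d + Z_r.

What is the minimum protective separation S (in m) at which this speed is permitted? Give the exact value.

braking lasts T_s = (13/20)/(3/2) = 0.4333 s
robot covers v_R·T_r = 0.6500·0.2500 = 0.1625 m before braking
braking distance = 0.6500²/(2·1.5000) = 0.1408 m
human closes 0.6000·0.6833 = 0.4100 m
residual clearance needed = 0.2000+0.0100+0.0000 = 0.2100 m
S_min ≈ 0.1625+0.1408+0.4100+0.2100  ⇒  S_min = 277/300 m

S_min = 277/300 m = 0.9233 m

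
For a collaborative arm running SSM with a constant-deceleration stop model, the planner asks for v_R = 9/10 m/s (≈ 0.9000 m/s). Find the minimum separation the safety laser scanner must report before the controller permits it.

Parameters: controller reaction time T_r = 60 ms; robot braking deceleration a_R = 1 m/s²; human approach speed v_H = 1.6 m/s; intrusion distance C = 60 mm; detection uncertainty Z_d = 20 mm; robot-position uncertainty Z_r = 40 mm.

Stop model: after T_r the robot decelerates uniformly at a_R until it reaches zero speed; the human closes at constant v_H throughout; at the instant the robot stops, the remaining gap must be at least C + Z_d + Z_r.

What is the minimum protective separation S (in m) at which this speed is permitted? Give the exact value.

braking lasts T_s = (9/10)/1 = 0.9000 s
robot in T_r: 0.9000·0.0600 = 0.0540 m
robot under decel: 0.9000²/(2·1.0000) = 0.4050 m
person approaches 1.6000·(0.0600+0.9000) = 1.5360 m
C+Z_d+Z_r = 0.0600+0.0200+0.0400 = 0.1200 m
S_min ≈ 0.0540+0.4050+1.5360+0.1200  ⇒  S_min = 423/200 m

S_min = 423/200 m = 2.1150 m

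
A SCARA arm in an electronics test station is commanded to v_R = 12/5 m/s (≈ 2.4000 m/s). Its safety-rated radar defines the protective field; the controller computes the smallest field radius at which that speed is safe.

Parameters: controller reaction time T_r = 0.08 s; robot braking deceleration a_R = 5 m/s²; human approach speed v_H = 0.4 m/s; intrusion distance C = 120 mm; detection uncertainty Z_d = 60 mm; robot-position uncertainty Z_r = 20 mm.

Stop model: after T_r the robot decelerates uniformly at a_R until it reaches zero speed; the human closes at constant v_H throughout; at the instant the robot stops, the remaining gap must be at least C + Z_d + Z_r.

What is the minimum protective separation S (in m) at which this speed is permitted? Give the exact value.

T_s = v_R/a_R = (12/5)/5 = 0.4800 s
robot in T_r: 2.4000·0.0800 = 0.1920 m
robot covers 2.4000·0.4800 − ½·5.0000·0.4800² = 0.5760 m while stopping
human over T_r+T_s: 0.4000·(0.0800+0.4800) = 0.2240 m
margins: 0.1200+0.0600+0.0200 = 0.2000 m
S_min ≈ 0.1920+0.5760+0.2240+0.2000  ⇒  S_min = 149/125 m

S_min = 149/125 m = 1.1920 m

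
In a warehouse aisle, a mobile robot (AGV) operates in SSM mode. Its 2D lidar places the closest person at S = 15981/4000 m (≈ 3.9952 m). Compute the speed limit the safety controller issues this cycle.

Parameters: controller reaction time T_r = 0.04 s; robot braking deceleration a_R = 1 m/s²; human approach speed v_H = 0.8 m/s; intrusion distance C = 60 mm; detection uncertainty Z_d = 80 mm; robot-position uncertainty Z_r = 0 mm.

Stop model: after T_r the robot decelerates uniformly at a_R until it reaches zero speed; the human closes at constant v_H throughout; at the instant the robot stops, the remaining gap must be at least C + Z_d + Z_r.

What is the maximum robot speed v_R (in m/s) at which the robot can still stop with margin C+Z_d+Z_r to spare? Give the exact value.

collect terms ⇒ (1/2)·v_R² + (21/25)·v_R + (-15293/4000) = 0
  disc = (21/25)² − 4·(1/2)·(-15293/4000) = 83521/10000 ; √disc = 289/100
  v_R = (−(21/25) + 289/100) / (2·(1/2)) = 41/20 m/s
check:
stop time T_s = (41/20)/1 = 2.0500 s
robot in T_r: 2.0500·0.0400 = 0.0820 m
robot under decel: 2.0500²/(2·1.0000) = 2.1012 m
person approaches 0.8000·(0.0400+2.0500) = 1.6720 m
residual clearance needed = 0.0600+0.0800+0.0000 = 0.1400 m
sum ≈ 0.0820+2.1012+1.6720+0.1400 ≈ 3.9952 m = S ✓

v_R_max = 41/20 m/s = 2.0500 m/s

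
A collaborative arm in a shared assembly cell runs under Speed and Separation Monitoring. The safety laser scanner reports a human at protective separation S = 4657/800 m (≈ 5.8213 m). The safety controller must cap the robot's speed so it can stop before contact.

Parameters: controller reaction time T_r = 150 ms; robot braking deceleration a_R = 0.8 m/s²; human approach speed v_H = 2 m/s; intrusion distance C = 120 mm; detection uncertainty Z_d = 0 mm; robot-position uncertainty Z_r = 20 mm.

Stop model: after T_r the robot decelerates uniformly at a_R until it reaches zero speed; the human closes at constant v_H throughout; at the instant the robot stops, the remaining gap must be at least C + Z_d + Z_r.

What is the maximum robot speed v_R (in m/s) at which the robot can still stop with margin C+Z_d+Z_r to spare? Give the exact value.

at the boundary: (5/8)·v² + (53/20)·v + (-861/160) = 0
  disc = (53/20)² − 4·(5/8)·(-861/160) = 32761/1600 ; √disc = 181/40
  v_R = (−(53/20) + 181/40) / (2·(5/8)) = 3/2 m/s
check:
T_s = v_R/a_R = (3/2)/(4/5) = 1.8750 s
reaction-phase robot travel = 1.5000·0.1500 = 0.2250 m
robot under decel: 1.5000²/(2·0.8000) = 1.4062 m
human closes 2.0000·2.0250 = 4.0500 m
C+Z_d+Z_r = 0.1200+0.0000+0.0200 = 0.1400 m
sum ≈ 0.2250+1.4062+4.0500+0.1400 ≈ 5.8213 m = S ✓

v_R_max = 3/2 m/s = 1.5000 m/s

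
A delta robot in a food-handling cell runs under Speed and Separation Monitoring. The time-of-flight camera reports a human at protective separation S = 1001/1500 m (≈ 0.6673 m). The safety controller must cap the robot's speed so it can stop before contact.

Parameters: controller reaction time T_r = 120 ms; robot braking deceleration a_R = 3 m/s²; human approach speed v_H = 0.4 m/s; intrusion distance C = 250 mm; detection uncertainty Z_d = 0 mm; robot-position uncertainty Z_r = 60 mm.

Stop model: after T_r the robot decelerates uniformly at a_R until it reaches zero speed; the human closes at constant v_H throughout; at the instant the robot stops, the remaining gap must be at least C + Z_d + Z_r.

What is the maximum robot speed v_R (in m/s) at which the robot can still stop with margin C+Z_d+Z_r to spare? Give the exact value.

v_R_max = 4/5 m/s = 0.8000 m/s

at the boundary: (1/6)·v² + (19/75)·v + (-116/375) = 0
  disc = (19/75)² − 4·(1/6)·(-116/375) = 169/625 ; √disc = 13/25
  v_R = (−(19/75) + 13/25) / (2·(1/6)) = 4/5 m/s
check:
braking lasts T_s = (4/5)/3 = 0.2667 s
robot covers v_R·T_r = 0.8000·0.1200 = 0.0960 m before braking
braking distance = 0.8000²/(2·3.0000) = 0.1067 m
person approaches 0.4000·(0.1200+0.2667) = 0.1547 m
C+Z_d+Z_r = 0.2500+0.0000+0.0600 = 0.3100 m
sum ≈ 0.0960+0.1067+0.1547+0.3100 ≈ 0.6673 m = S ✓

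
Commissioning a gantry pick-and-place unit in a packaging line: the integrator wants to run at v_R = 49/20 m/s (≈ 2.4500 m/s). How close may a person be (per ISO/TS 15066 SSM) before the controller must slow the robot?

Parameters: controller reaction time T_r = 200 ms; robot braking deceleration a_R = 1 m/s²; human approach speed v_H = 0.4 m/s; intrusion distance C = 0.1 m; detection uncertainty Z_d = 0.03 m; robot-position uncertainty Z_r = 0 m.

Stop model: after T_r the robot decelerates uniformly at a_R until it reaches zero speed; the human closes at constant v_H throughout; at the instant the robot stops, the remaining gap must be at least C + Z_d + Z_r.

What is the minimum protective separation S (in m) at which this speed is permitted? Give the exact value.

T_s = v_R/a_R = (49/20)/1 = 2.4500 s
robot in T_r: 2.4500·0.2000 = 0.4900 m
robot covers 2.4500·2.4500 − ½·1.0000·2.4500² = 3.0013 m while stopping
human closes 0.4000·2.6500 = 1.0600 m
residual clearance needed = 0.1000+0.0300+0.0000 = 0.1300 m
S_min ≈ 0.4900+3.0013+1.0600+0.1300  ⇒  S_min = 749/160 m

S_min = 749/160 m = 4.6813 m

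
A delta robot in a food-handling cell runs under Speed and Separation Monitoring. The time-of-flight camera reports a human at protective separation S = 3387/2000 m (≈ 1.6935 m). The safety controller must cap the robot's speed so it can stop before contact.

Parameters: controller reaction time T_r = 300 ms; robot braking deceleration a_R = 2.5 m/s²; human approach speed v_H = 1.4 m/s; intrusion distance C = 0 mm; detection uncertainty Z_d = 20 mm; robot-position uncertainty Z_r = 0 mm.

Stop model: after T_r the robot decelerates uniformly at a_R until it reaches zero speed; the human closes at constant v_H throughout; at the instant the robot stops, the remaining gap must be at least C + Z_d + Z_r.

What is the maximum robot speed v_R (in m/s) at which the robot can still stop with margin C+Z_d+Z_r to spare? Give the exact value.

v_R_max = 23/20 m/s = 1.1500 m/s

collect terms ⇒ (1/5)·v_R² + (43/50)·v_R + (-2507/2000) = 0
  disc = (43/50)² − 4·(1/5)·(-2507/2000) = 1089/625 ; √disc = 33/25
  v_R = (−(43/50) + 33/25) / (2·(1/5)) = 23/20 m/s
check:
braking lasts T_s = (23/20)/(5/2) = 0.4600 s
reaction-phase robot travel = 1.1500·0.3000 = 0.3450 m
robot covers 1.1500·0.4600 − ½·2.5000·0.4600² = 0.2645 m while stopping
human over T_r+T_s: 1.4000·(0.3000+0.4600) = 1.0640 m
C+Z_d+Z_r = 0.0000+0.0200+0.0000 = 0.0200 m
sum ≈ 0.3450+0.2645+1.0640+0.0200 ≈ 1.6935 m = S ✓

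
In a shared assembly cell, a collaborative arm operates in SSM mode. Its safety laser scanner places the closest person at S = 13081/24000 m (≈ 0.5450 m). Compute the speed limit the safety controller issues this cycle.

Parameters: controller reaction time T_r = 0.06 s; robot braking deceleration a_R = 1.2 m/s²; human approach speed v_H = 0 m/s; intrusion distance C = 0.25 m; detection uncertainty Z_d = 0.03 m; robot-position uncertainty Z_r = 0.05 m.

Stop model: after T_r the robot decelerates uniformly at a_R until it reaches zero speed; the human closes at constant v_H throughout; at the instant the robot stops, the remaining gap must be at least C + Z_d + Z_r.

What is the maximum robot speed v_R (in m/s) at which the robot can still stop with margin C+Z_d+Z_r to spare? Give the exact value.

at the boundary: (5/12)·v² + (3/50)·v + (-5161/24000) = 0
  disc = (3/50)² − 4·(5/12)·(-5161/24000) = 130321/360000 ; √disc = 361/600
  v_R = (−(3/50) + 361/600) / (2·(5/12)) = 13/20 m/s
check:
stop time T_s = (13/20)/(6/5) = 0.5417 s
reaction-phase robot travel = 0.6500·0.0600 = 0.0390 m
braking distance = 0.6500²/(2·1.2000) = 0.1760 m
person approaches 0.0000·(0.0600+0.5417) = 0.0000 m
C+Z_d+Z_r = 0.2500+0.0300+0.0500 = 0.3300 m
sum ≈ 0.0390+0.1760+0.0000+0.3300 ≈ 0.5450 m = S ✓

v_R_max = 13/20 m/s = 0.6500 m/s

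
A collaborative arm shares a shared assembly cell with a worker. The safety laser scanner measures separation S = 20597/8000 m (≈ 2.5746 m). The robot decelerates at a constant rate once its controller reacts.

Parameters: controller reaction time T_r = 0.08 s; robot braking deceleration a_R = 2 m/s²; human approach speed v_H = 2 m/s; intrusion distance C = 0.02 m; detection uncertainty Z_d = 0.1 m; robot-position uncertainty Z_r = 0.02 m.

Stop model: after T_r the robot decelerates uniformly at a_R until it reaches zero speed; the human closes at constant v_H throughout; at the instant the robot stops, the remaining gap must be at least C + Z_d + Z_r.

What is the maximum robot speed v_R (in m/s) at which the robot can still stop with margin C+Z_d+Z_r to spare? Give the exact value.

v_R_max = 31/20 m/s = 1.5500 m/s

at the boundary: (1/4)·v² + (27/25)·v + (-18197/8000) = 0
  disc = (27/25)² − 4·(1/4)·(-18197/8000) = 137641/40000 ; √disc = 371/200
  v_R = (−(27/25) + 371/200) / (2·(1/4)) = 31/20 m/s
check:
braking lasts T_s = (31/20)/2 = 0.7750 s
robot in T_r: 1.5500·0.0800 = 0.1240 m
robot covers 1.5500·0.7750 − ½·2.0000·0.7750² = 0.6006 m while stopping
human closes 2.0000·0.8550 = 1.7100 m
margins: 0.0200+0.1000+0.0200 = 0.1400 m
sum ≈ 0.1240+0.6006+1.7100+0.1400 ≈ 2.5746 m = S ✓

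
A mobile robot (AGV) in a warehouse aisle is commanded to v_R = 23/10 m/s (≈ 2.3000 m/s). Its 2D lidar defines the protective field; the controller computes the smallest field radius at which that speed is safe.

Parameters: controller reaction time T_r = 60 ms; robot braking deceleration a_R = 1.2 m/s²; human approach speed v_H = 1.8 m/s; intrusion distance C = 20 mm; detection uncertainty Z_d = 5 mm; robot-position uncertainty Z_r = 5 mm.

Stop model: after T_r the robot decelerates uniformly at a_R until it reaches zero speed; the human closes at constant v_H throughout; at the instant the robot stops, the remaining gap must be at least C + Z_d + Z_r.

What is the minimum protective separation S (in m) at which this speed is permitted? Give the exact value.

stop time T_s = (23/10)/(6/5) = 1.9167 s
robot covers v_R·T_r = 2.3000·0.0600 = 0.1380 m before braking
robot under decel: 2.3000²/(2·1.2000) = 2.2042 m
human over T_r+T_s: 1.8000·(0.0600+1.9167) = 3.5580 m
residual clearance needed = 0.0200+0.0050+0.0050 = 0.0300 m
S_min ≈ 0.1380+2.2042+3.5580+0.0300  ⇒  S_min = 35581/6000 m

S_min = 35581/6000 m = 5.9302 m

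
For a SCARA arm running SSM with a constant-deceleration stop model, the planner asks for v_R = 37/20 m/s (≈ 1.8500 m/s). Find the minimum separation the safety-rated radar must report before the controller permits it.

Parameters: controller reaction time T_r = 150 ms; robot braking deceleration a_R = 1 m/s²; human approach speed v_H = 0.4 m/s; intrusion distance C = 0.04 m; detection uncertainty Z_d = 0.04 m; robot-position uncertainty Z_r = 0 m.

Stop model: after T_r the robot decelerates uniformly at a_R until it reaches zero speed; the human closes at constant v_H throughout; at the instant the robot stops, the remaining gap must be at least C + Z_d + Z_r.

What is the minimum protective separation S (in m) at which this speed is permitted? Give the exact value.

stop time T_s = (37/20)/1 = 1.8500 s
robot in T_r: 1.8500·0.1500 = 0.2775 m
robot covers 1.8500·1.8500 − ½·1.0000·1.8500² = 1.7112 m while stopping
human over T_r+T_s: 0.4000·(0.1500+1.8500) = 0.8000 m
C+Z_d+Z_r = 0.0400+0.0400+0.0000 = 0.0800 m
S_min ≈ 0.2775+1.7112+0.8000+0.0800  ⇒  S_min = 459/160 m

S_min = 459/160 m = 2.8687 m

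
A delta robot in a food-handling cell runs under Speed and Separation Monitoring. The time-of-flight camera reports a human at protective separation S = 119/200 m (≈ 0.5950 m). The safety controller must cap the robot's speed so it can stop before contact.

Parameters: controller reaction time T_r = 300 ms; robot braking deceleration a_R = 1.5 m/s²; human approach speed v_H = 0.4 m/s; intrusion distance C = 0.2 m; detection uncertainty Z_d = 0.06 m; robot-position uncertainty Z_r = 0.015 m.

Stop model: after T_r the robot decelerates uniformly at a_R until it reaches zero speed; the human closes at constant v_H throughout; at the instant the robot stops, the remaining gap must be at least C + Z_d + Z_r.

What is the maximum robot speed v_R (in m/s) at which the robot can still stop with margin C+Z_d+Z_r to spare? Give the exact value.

v_R_max = 3/10 m/s = 0.3000 m/s

at the boundary: (1/3)·v² + (17/30)·v + (-1/5) = 0
  disc = (17/30)² − 4·(1/3)·(-1/5) = 529/900 ; √disc = 23/30
  v_R = (−(17/30) + 23/30) / (2·(1/3)) = 3/10 m/s
check:
braking lasts T_s = (3/10)/(3/2) = 0.2000 s
robot in T_r: 0.3000·0.3000 = 0.0900 m
robot covers 0.3000·0.2000 − ½·1.5000·0.2000² = 0.0300 m while stopping
human over T_r+T_s: 0.4000·(0.3000+0.2000) = 0.2000 m
margins: 0.2000+0.0600+0.0150 = 0.2750 m
sum ≈ 0.0900+0.0300+0.2000+0.2750 ≈ 0.5950 m = S ✓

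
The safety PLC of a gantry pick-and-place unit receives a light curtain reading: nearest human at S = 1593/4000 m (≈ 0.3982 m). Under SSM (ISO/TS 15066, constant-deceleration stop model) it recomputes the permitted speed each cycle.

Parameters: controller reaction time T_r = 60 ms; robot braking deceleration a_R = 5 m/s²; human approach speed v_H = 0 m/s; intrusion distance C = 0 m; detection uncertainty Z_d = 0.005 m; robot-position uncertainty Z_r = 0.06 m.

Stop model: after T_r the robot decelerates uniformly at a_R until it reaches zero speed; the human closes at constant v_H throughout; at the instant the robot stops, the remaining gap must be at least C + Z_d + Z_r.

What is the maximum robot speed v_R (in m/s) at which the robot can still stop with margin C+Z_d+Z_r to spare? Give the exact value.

v_R_max = 31/20 m/s = 1.5500 m/s

collect terms ⇒ (1/10)·v_R² + (3/50)·v_R + (-1333/4000) = 0
  disc = (3/50)² − 4·(1/10)·(-1333/4000) = 1369/10000 ; √disc = 37/100
  v_R = (−(3/50) + 37/100) / (2·(1/10)) = 31/20 m/s
check:
T_s = v_R/a_R = (31/20)/5 = 0.3100 s
reaction-phase robot travel = 1.5500·0.0600 = 0.0930 m
braking distance = 1.5500²/(2·5.0000) = 0.2402 m
human over T_r+T_s: 0.0000·(0.0600+0.3100) = 0.0000 m
residual clearance needed = 0.0000+0.0050+0.0600 = 0.0650 m
sum ≈ 0.0930+0.2402+0.0000+0.0650 ≈ 0.3982 m = S ✓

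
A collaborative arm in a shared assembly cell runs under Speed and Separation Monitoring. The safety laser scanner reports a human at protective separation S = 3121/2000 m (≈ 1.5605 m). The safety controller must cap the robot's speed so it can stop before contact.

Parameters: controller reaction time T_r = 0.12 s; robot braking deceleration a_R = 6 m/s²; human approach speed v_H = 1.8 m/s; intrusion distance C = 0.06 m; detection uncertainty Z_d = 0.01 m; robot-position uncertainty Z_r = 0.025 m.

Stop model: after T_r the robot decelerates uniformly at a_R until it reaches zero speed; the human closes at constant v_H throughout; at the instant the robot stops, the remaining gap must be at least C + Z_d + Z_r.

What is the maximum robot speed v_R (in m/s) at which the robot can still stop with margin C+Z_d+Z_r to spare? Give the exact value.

v_R_max = 21/10 m/s = 2.1000 m/s

collect terms ⇒ (1/12)·v_R² + (21/50)·v_R + (-2499/2000) = 0
  disc = (21/50)² − 4·(1/12)·(-2499/2000) = 5929/10000 ; √disc = 77/100
  v_R = (−(21/50) + 77/100) / (2·(1/12)) = 21/10 m/s
check:
T_s = v_R/a_R = (21/10)/6 = 0.3500 s
reaction-phase robot travel = 2.1000·0.1200 = 0.2520 m
braking distance = 2.1000²/(2·6.0000) = 0.3675 m
human closes 1.8000·0.4700 = 0.8460 m
residual clearance needed = 0.0600+0.0100+0.0250 = 0.0950 m
sum ≈ 0.2520+0.3675+0.8460+0.0950 ≈ 1.5605 m = S ✓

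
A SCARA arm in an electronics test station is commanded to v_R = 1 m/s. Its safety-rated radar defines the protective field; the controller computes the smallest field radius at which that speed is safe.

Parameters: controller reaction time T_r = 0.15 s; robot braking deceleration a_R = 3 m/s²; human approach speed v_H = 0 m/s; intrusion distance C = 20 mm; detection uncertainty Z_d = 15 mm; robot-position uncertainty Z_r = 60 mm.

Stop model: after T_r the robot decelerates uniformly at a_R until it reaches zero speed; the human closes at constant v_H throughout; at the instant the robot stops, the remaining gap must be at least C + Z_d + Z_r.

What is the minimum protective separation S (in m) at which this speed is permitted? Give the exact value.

stop time T_s = 1/3 = 0.3333 s
robot covers v_R·T_r = 1.0000·0.1500 = 0.1500 m before braking
braking distance = 1.0000²/(2·3.0000) = 0.1667 m
human over T_r+T_s: 0.0000·(0.1500+0.3333) = 0.0000 m
residual clearance needed = 0.0200+0.0150+0.0600 = 0.0950 m
S_min ≈ 0.1500+0.1667+0.0000+0.0950  ⇒  S_min = 247/600 m

S_min = 247/600 m = 0.4117 m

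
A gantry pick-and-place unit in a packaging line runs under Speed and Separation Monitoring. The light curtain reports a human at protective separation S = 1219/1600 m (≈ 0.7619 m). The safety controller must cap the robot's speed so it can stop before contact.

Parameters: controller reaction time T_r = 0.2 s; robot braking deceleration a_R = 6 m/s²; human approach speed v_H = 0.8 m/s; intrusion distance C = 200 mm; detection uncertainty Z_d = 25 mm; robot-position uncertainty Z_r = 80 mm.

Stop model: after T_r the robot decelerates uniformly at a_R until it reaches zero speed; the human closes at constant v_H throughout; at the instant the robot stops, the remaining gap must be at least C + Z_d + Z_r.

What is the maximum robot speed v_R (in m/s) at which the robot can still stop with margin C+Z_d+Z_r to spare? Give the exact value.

v_R_max = 3/4 m/s = 0.7500 m/s

collect terms ⇒ (1/12)·v_R² + (1/3)·v_R + (-19/64) = 0
  disc = (1/3)² − 4·(1/12)·(-19/64) = 121/576 ; √disc = 11/24
  v_R = (−(1/3) + 11/24) / (2·(1/12)) = 3/4 m/s
check:
stop time T_s = (3/4)/6 = 0.1250 s
reaction-phase robot travel = 0.7500·0.2000 = 0.1500 m
braking distance = 0.7500²/(2·6.0000) = 0.0469 m
human closes 0.8000·0.3250 = 0.2600 m
C+Z_d+Z_r = 0.2000+0.0250+0.0800 = 0.3050 m
sum ≈ 0.1500+0.0469+0.2600+0.3050 ≈ 0.7619 m = S ✓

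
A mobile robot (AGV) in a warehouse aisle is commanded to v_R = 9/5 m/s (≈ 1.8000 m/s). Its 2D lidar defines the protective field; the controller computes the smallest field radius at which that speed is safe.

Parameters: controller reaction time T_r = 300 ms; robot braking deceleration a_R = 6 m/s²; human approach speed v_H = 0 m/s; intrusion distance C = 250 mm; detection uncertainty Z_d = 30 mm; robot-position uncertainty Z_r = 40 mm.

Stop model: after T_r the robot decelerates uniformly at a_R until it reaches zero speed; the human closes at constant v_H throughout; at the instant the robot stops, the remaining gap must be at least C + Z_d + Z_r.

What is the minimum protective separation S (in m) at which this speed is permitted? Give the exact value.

stop time T_s = (9/5)/6 = 0.3000 s
reaction-phase robot travel = 1.8000·0.3000 = 0.5400 m
braking distance = 1.8000²/(2·6.0000) = 0.2700 m
person approaches 0.0000·(0.3000+0.3000) = 0.0000 m
C+Z_d+Z_r = 0.2500+0.0300+0.0400 = 0.3200 m
S_min ≈ 0.5400+0.2700+0.0000+0.3200  ⇒  S_min = 113/100 m

S_min = 113/100 m = 1.1300 m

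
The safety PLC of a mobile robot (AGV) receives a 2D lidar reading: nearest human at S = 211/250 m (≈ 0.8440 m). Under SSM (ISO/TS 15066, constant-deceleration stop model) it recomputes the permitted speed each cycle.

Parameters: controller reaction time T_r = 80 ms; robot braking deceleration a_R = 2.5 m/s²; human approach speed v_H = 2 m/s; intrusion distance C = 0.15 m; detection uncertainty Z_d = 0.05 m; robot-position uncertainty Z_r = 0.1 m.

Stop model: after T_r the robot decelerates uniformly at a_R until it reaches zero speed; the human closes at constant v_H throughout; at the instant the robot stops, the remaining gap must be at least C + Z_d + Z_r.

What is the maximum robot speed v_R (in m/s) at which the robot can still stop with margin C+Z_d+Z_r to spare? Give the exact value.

at the boundary: (1/5)·v² + (22/25)·v + (-48/125) = 0
  disc = (22/25)² − 4·(1/5)·(-48/125) = 676/625 ; √disc = 26/25
  v_R = (−(22/25) + 26/25) / (2·(1/5)) = 2/5 m/s
check:
T_s = v_R/a_R = (2/5)/(5/2) = 0.1600 s
robot covers v_R·T_r = 0.4000·0.0800 = 0.0320 m before braking
braking distance = 0.4000²/(2·2.5000) = 0.0320 m
human closes 2.0000·0.2400 = 0.4800 m
residual clearance needed = 0.1500+0.0500+0.1000 = 0.3000 m
sum ≈ 0.0320+0.0320+0.4800+0.3000 ≈ 0.8440 m = S ✓

v_R_max = 2/5 m/s = 0.4000 m/s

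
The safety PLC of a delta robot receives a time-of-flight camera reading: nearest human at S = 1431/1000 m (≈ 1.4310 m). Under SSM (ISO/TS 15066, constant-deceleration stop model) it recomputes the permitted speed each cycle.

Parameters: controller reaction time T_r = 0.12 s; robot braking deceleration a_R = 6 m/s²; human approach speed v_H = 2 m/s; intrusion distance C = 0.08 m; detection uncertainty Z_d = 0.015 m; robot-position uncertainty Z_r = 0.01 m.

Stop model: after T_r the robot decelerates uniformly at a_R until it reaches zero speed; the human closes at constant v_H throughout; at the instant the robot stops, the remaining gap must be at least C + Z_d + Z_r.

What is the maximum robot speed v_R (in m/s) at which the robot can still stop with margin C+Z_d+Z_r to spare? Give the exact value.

v_R_max = 9/5 m/s = 1.8000 m/s

quadratic (1/12)·v² + (34/75)·v + (-543/500) = 0
  disc = (34/75)² − 4·(1/12)·(-543/500) = 12769/22500 ; √disc = 113/150
  v_R = (−(34/75) + 113/150) / (2·(1/12)) = 9/5 m/s
check:
stop time T_s = (9/5)/6 = 0.3000 s
reaction-phase robot travel = 1.8000·0.1200 = 0.2160 m
robot under decel: 1.8000²/(2·6.0000) = 0.2700 m
person approaches 2.0000·(0.1200+0.3000) = 0.8400 m
C+Z_d+Z_r = 0.0800+0.0150+0.0100 = 0.1050 m
sum ≈ 0.2160+0.2700+0.8400+0.1050 ≈ 1.4310 m = S ✓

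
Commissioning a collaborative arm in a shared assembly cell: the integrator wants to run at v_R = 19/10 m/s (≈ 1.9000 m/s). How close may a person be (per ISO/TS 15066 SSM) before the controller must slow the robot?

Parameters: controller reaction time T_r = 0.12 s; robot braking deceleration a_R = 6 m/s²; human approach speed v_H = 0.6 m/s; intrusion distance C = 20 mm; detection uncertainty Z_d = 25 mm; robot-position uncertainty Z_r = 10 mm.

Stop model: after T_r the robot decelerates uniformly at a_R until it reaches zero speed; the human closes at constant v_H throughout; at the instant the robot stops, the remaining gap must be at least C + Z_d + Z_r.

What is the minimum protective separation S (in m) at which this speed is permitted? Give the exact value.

stop time T_s = (19/10)/6 = 0.3167 s
robot covers v_R·T_r = 1.9000·0.1200 = 0.2280 m before braking
robot under decel: 1.9000²/(2·6.0000) = 0.3008 m
person approaches 0.6000·(0.1200+0.3167) = 0.2620 m
residual clearance needed = 0.0200+0.0250+0.0100 = 0.0550 m
S_min ≈ 0.2280+0.3008+0.2620+0.0550  ⇒  S_min = 203/240 m

S_min = 203/240 m = 0.8458 m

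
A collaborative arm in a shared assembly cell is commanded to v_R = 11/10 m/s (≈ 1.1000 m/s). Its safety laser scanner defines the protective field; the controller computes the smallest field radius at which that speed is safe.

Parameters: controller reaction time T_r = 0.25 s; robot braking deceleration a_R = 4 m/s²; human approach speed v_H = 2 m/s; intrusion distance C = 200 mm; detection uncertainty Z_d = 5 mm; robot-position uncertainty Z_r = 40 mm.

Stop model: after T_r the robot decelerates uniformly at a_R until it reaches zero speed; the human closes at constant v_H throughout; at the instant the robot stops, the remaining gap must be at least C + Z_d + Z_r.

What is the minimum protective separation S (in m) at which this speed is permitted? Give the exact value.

S_min = 1377/800 m = 1.7212 m

stop time T_s = (11/10)/4 = 0.2750 s
robot in T_r: 1.1000·0.2500 = 0.2750 m
robot covers 1.1000·0.2750 − ½·4.0000·0.2750² = 0.1512 m while stopping
human closes 2.0000·0.5250 = 1.0500 m
C+Z_d+Z_r = 0.2000+0.0050+0.0400 = 0.2450 m
S_min ≈ 0.2750+0.1512+1.0500+0.2450  ⇒  S_min = 1377/800 m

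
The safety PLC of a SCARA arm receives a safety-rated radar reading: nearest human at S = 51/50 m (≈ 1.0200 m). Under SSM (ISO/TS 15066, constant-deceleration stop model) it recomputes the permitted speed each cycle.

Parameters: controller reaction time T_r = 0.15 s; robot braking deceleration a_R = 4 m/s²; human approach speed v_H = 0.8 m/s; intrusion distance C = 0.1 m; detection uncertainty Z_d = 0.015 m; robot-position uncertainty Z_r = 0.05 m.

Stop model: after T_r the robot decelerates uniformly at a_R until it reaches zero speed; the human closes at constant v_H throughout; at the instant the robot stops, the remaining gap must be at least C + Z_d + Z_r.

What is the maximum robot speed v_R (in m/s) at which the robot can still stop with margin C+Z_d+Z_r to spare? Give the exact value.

collect terms ⇒ (1/8)·v_R² + (7/20)·v_R + (-147/200) = 0
  disc = (7/20)² − 4·(1/8)·(-147/200) = 49/100 ; √disc = 7/10
  v_R = (−(7/20) + 7/10) / (2·(1/8)) = 7/5 m/s
check:
T_s = v_R/a_R = (7/5)/4 = 0.3500 s
robot covers v_R·T_r = 1.4000·0.1500 = 0.2100 m before braking
braking distance = 1.4000²/(2·4.0000) = 0.2450 m
person approaches 0.8000·(0.1500+0.3500) = 0.4000 m
residual clearance needed = 0.1000+0.0150+0.0500 = 0.1650 m
sum ≈ 0.2100+0.2450+0.4000+0.1650 ≈ 1.0200 m = S ✓

v_R_max = 7/5 m/s = 1.4000 m/s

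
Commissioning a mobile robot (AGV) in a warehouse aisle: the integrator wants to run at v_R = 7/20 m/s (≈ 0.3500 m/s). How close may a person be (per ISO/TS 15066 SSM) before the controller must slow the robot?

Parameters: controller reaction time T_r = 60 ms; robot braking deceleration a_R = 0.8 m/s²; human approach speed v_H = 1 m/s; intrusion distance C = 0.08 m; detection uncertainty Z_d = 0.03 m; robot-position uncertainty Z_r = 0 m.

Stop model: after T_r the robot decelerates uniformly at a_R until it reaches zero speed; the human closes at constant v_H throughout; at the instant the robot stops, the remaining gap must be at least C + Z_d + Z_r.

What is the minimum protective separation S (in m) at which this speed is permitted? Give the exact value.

T_s = v_R/a_R = (7/20)/(4/5) = 0.4375 s
reaction-phase robot travel = 0.3500·0.0600 = 0.0210 m
braking distance = 0.3500²/(2·0.8000) = 0.0766 m
human over T_r+T_s: 1.0000·(0.0600+0.4375) = 0.4975 m
margins: 0.0800+0.0300+0.0000 = 0.1100 m
S_min ≈ 0.0210+0.0766+0.4975+0.1100  ⇒  S_min = 11281/16000 m

S_min = 11281/16000 m = 0.7051 m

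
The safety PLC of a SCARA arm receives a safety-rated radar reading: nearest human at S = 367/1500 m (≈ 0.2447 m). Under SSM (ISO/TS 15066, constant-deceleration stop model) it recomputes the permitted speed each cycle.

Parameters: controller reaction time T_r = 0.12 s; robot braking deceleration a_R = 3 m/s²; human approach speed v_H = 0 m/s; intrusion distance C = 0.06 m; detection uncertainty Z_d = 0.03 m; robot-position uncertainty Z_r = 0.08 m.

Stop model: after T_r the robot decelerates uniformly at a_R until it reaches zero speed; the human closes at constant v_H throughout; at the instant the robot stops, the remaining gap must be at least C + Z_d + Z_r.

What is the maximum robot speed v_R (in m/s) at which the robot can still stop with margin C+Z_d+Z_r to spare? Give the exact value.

collect terms ⇒ (1/6)·v_R² + (3/25)·v_R + (-28/375) = 0
  disc = (3/25)² − 4·(1/6)·(-28/375) = 361/5625 ; √disc = 19/75
  v_R = (−(3/25) + 19/75) / (2·(1/6)) = 2/5 m/s
check:
stop time T_s = (2/5)/3 = 0.1333 s
robot in T_r: 0.4000·0.1200 = 0.0480 m
robot under decel: 0.4000²/(2·3.0000) = 0.0267 m
human closes 0.0000·0.2533 = 0.0000 m
C+Z_d+Z_r = 0.0600+0.0300+0.0800 = 0.1700 m
sum ≈ 0.0480+0.0267+0.0000+0.1700 ≈ 0.2447 m = S ✓

v_R_max = 2/5 m/s = 0.4000 m/s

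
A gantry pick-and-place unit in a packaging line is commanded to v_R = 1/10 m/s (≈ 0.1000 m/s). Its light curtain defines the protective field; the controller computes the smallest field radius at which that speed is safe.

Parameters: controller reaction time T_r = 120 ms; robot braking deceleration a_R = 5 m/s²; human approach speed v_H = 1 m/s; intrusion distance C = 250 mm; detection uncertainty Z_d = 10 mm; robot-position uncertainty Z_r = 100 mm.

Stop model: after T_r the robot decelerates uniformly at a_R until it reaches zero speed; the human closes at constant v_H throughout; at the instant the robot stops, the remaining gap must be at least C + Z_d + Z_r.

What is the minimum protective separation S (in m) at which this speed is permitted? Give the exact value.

S_min = 513/1000 m = 0.5130 m

stop time T_s = (1/10)/5 = 0.0200 s
robot covers v_R·T_r = 0.1000·0.1200 = 0.0120 m before braking
braking distance = 0.1000²/(2·5.0000) = 0.0010 m
person approaches 1.0000·(0.1200+0.0200) = 0.1400 m
margins: 0.2500+0.0100+0.1000 = 0.3600 m
S_min ≈ 0.0120+0.0010+0.1400+0.3600  ⇒  S_min = 513/1000 m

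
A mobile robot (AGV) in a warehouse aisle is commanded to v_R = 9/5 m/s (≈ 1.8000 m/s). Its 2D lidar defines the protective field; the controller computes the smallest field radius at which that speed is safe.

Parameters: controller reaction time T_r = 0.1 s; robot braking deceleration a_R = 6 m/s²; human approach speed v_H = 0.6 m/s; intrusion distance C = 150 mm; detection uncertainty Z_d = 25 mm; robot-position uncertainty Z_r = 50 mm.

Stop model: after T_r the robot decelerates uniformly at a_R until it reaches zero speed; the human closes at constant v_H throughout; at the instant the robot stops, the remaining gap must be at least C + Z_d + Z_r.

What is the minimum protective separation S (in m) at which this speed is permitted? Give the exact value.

S_min = 183/200 m = 0.9150 m

stop time T_s = (9/5)/6 = 0.3000 s
robot covers v_R·T_r = 1.8000·0.1000 = 0.1800 m before braking
robot covers 1.8000·0.3000 − ½·6.0000·0.3000² = 0.2700 m while stopping
human closes 0.6000·0.4000 = 0.2400 m
residual clearance needed = 0.1500+0.0250+0.0500 = 0.2250 m
S_min ≈ 0.1800+0.2700+0.2400+0.2250  ⇒  S_min = 183/200 m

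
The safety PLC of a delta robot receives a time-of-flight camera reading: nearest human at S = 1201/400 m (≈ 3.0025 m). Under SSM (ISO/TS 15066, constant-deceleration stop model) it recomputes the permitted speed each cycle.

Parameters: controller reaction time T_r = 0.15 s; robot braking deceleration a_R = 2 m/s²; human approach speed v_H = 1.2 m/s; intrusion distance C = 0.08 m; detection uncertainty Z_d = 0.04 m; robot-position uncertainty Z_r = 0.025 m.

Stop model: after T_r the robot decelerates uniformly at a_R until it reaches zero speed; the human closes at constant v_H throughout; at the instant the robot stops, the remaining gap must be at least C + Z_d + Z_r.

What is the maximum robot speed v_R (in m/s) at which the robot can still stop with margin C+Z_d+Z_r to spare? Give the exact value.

at the boundary: (1/4)·v² + (3/4)·v + (-1071/400) = 0
  disc = (3/4)² − 4·(1/4)·(-1071/400) = 81/25 ; √disc = 9/5
  v_R = (−(3/4) + 9/5) / (2·(1/4)) = 21/10 m/s
check:
braking lasts T_s = (21/10)/2 = 1.0500 s
reaction-phase robot travel = 2.1000·0.1500 = 0.3150 m
braking distance = 2.1000²/(2·2.0000) = 1.1025 m
human closes 1.2000·1.2000 = 1.4400 m
margins: 0.0800+0.0400+0.0250 = 0.1450 m
sum ≈ 0.3150+1.1025+1.4400+0.1450 ≈ 3.0025 m = S ✓

v_R_max = 21/10 m/s = 2.1000 m/s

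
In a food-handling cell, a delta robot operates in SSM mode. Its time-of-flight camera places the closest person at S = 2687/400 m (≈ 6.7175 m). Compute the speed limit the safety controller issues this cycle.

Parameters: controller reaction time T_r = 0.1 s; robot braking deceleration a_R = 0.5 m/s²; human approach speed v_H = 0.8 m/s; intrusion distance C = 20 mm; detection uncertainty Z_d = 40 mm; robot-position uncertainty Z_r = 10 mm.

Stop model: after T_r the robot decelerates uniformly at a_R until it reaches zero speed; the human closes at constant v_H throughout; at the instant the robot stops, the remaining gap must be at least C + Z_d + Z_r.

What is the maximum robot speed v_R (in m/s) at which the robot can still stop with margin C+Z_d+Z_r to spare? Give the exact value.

v_R_max = 37/20 m/s = 1.8500 m/s

quadratic (1)·v² + (17/10)·v + (-2627/400) = 0
  disc = (17/10)² − 4·(1)·(-2627/400) = 729/25 ; √disc = 27/5
  v_R = (−(17/10) + 27/5) / (2·(1)) = 37/20 m/s
check:
T_s = v_R/a_R = (37/20)/(1/2) = 3.7000 s
reaction-phase robot travel = 1.8500·0.1000 = 0.1850 m
braking distance = 1.8500²/(2·0.5000) = 3.4225 m
human over T_r+T_s: 0.8000·(0.1000+3.7000) = 3.0400 m
margins: 0.0200+0.0400+0.0100 = 0.0700 m
sum ≈ 0.1850+3.4225+3.0400+0.0700 ≈ 6.7175 m = S ✓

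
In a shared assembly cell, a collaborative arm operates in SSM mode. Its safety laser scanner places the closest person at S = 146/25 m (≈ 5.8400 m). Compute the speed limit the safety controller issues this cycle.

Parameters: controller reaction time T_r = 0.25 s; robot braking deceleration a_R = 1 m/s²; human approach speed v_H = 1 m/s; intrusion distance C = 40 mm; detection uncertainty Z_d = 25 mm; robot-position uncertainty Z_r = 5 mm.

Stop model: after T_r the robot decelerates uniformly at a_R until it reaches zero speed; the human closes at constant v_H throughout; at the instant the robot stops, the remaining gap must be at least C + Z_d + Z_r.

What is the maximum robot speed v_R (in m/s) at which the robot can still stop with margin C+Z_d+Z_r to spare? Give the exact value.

collect terms ⇒ (1/2)·v_R² + (5/4)·v_R + (-138/25) = 0
  disc = (5/4)² − 4·(1/2)·(-138/25) = 5041/400 ; √disc = 71/20
  v_R = (−(5/4) + 71/20) / (2·(1/2)) = 23/10 m/s
check:
stop time T_s = (23/10)/1 = 2.3000 s
reaction-phase robot travel = 2.3000·0.2500 = 0.5750 m
robot covers 2.3000·2.3000 − ½·1.0000·2.3000² = 2.6450 m while stopping
human closes 1.0000·2.5500 = 2.5500 m
residual clearance needed = 0.0400+0.0250+0.0050 = 0.0700 m
sum ≈ 0.5750+2.6450+2.5500+0.0700 ≈ 5.8400 m = S ✓

v_R_max = 23/10 m/s = 2.3000 m/s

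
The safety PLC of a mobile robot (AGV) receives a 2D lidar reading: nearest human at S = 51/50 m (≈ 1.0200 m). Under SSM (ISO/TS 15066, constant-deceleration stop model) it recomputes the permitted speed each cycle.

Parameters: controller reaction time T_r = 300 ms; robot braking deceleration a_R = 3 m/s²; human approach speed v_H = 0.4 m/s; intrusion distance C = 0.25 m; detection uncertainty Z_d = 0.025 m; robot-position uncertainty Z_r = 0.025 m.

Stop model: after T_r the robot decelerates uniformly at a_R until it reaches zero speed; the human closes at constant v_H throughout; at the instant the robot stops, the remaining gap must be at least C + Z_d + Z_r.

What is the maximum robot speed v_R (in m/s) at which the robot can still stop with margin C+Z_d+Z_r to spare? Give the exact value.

quadratic (1/6)·v² + (13/30)·v + (-3/5) = 0
  disc = (13/30)² − 4·(1/6)·(-3/5) = 529/900 ; √disc = 23/30
  v_R = (−(13/30) + 23/30) / (2·(1/6)) = 1 m/s
check:
stop time T_s = 1/3 = 0.3333 s
reaction-phase robot travel = 1.0000·0.3000 = 0.3000 m
braking distance = 1.0000²/(2·3.0000) = 0.1667 m
human closes 0.4000·0.6333 = 0.2533 m
residual clearance needed = 0.2500+0.0250+0.0250 = 0.3000 m
sum ≈ 0.3000+0.1667+0.2533+0.3000 ≈ 1.0200 m = S ✓

v_R_max = 1 m/s = 1.0000 m/s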